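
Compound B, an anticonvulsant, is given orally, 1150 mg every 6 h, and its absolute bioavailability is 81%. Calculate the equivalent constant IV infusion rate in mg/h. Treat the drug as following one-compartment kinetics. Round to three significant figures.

155 mg/h

Equivalent systemic input: infusion rate = F·D/τ.
Rate = 0.81 × 1150 / 6 = 155.3 mg/h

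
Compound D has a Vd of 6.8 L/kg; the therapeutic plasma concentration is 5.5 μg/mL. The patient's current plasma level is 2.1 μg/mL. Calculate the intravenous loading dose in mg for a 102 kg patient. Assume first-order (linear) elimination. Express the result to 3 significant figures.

Vd = 6.8 L/kg × 102 kg = 693.6 L
The loading dose fills Vd to the target concentration.
Concentration deficit ΔC = 5.5 − 2.1 = 3.400 mg/L
LD = Vd × ΔC = 693.6 × 3.400 = 2358 mg

2360 mg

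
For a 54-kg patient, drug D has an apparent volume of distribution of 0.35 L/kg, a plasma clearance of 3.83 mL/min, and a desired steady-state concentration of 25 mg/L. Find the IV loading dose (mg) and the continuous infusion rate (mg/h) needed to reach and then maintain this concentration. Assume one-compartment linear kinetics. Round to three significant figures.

(a) 473 mg; (b) 5.75 mg/h

Total Vd = 0.35 × 54 = 18.90 L
Loading: fill Vd to C_target → 18.90 L × 25 mg/L = 472.5 mg
CL = 3.83 mL/min = 3.83 × 0.06 = 0.2298 L/h
Maintenance infusion rate = CL × Css = 0.2298 × 25 = 5.745 mg/h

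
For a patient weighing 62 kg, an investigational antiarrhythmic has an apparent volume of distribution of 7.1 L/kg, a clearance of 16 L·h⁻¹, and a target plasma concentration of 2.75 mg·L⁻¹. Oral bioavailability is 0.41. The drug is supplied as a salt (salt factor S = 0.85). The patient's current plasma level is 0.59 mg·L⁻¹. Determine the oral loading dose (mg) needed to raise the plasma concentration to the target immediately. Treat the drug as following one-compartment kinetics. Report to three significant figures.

2730 mg

Total Vd = 7.1 × 62 = 440.2 L
LD is governed by Vd — clearance does not enter the loading-dose calculation.
Concentration deficit ΔC = 2.75 − 0.59 = 2.160 mg/L
LD = Vd × ΔC / F / S = 440.2 × 2.160 / 0.41 / 0.85 = 2728 mg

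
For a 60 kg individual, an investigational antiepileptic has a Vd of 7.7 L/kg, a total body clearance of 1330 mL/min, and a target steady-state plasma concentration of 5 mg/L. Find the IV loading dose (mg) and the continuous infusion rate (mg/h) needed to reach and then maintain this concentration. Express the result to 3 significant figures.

(a) 2310 mg; (b) 399 mg/h

Vd = 7.7 L/kg × 60 kg = 462.0 L
Loading dose = Vd × C = 462.0 × 5 = 2310 mg
CL = 1330 mL/min × 60/1000 = 79.80 L/h
Maintenance infusion rate = CL × Css = 79.80 × 5 = 399.0 mg/h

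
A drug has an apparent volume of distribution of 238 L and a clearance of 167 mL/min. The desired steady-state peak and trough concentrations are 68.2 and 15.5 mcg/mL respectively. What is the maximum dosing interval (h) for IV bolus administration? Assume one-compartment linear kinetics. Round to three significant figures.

Convert clearance: 167 mL/min × 60 min/h ÷ 1000 mL/L = 10.02 L/h
k = CL / Vd = 10.02 / 238.0 = 0.04210 h⁻¹
Between IV bolus doses, concentration decays as C = C₀·e^(−kτ), so C_peak/C_trough = e^(kτ).
τ_max = ln(C_peak/C_trough) / k = ln(68.2/15.5) / 0.04210 = 1.482 / 0.04210 = 35.20 h

35.2 h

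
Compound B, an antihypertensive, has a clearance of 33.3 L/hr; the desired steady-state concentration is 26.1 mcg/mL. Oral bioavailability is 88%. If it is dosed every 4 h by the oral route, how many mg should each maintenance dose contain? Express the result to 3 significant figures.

3950 mg

D = CL × Css × τ / F = 33.30 × 26.1 × 4 / 0.88 = 3951 mg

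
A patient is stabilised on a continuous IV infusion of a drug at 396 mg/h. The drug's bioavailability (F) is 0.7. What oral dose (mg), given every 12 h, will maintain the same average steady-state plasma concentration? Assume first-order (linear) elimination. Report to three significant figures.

To maintain the same Css, the systemic dosing rate must be unchanged: F·D/τ = infusion rate.
D = rate × τ / F = 396 × 12 / 0.7 = 6789 mg

6790 mg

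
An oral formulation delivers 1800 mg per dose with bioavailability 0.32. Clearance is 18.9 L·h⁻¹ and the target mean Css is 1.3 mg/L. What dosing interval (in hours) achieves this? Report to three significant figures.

23.4 h

F·D/τ = CL·Css → τ = F·D / (CL·Css).
τ = 0.32 × 1800 / (18.9 × 1.3) = 23.44 h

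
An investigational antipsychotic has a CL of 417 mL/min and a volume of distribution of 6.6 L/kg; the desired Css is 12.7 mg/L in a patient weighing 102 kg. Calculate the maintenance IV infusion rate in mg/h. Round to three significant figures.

318 mg/h

CL = 417 mL/min = 417 × 0.06 = 25.02 L/h
Vd does not affect the maintenance rate; only clearance governs steady-state input.
Rate = CL × Css = 25.02 × 12.7 = 317.8 mg/h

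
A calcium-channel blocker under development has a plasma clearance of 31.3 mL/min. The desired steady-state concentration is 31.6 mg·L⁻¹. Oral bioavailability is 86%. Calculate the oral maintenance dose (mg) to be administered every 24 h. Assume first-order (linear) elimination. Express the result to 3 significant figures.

Convert clearance: 31.3 mL/min × 60 min/h ÷ 1000 mL/L = 1.878 L/h
D = CL × Css × τ / F = 1.878 × 31.6 × 24 / 0.86 = 1656 mg

1660 mg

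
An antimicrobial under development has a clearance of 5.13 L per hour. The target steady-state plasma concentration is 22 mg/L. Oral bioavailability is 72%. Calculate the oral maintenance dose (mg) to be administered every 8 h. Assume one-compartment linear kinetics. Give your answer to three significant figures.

1250 mg

D = CL × Css × τ / F = 5.130 × 22 × 8 / 0.72 = 1254 mg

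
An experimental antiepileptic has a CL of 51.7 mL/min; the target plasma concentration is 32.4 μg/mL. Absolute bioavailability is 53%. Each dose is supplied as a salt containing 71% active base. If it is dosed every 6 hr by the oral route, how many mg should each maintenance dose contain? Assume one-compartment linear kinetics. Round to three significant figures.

1600 mg

CL = 51.7 mL/min = 51.7 × 0.06 = 3.102 L/h
D = CL × Css × τ / F / S = 3.102 × 32.4 × 6 / 0.53 / 0.71 = 1603 mg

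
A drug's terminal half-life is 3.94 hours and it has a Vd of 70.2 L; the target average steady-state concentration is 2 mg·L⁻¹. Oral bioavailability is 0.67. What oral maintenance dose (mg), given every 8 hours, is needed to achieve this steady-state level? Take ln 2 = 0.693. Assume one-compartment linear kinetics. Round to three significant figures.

295 mg

k = 0.693/3.94 = 0.1759 h⁻¹, so CL = k·Vd = 0.1759 × 70.20 = 12.35 L/h
D = CL × Css × τ / F = 12.35 × 2 × 8 / 0.67 = 294.9 mg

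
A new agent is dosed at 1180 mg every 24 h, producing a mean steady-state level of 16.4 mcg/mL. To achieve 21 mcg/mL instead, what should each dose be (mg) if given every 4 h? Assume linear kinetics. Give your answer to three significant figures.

252 mg

With linear kinetics, Css is proportional to dose rate (D/τ) at fixed clearance.
D₂ = D₁ × (Css,target / Css,current) × (τ₂/τ₁) = 1180 × (21/16.4) × (4/24) = 251.8 mg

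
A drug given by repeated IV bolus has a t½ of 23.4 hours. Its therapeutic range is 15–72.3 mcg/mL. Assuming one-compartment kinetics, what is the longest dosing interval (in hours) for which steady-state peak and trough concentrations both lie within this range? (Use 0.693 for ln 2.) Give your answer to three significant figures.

k = 0.693 / t½ = 0.693 / 23.4 = 0.02962 h⁻¹
Between IV bolus doses, concentration decays as C = C₀·e^(−kτ), so C_peak/C_trough = e^(kτ).
τ_max = ln(C_peak/C_trough) / k = ln(72.3/15) / 0.02962 = 1.573 / 0.02962 = 53.11 h

53.1 h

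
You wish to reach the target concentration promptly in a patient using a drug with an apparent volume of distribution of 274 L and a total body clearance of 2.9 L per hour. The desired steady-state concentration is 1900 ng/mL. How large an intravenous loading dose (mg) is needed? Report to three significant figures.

521 mg

C = 1900 ng/mL = 1.900 mg/L
LD = Vd × C = 274.0 × 1.900 = 520.6 mg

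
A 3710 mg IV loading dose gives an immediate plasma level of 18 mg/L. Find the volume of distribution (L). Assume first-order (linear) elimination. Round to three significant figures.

Immediately after an IV bolus, C₀ = Dose / Vd, so Vd = Dose / C₀.
Vd = 3710 / 18 = 206.1 L

206 L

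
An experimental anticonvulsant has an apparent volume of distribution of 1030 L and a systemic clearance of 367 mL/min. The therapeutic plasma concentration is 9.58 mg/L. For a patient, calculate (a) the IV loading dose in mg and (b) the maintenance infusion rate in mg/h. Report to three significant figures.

(a) 9870 mg; (b) 211 mg/h

Loading: fill Vd to C_target → 1030 L × 9.58 mg/L = 9867 mg
CL = 367 mL/min = 367 × 0.06 = 22.02 L/h
Maintenance infusion rate = CL × Css = 22.02 × 9.58 = 211.0 mg/h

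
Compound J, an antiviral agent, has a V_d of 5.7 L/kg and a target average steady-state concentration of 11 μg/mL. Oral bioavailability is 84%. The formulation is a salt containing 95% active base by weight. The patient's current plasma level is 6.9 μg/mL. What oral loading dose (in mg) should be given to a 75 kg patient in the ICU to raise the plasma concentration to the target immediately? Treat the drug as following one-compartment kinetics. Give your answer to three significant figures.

2200 mg

Vd(total) = 75 kg × 5.7 L/kg = 427.5 L
The loading dose fills Vd to the target concentration.
Concentration deficit ΔC = 11 − 6.9 = 4.100 mg/L
LD = Vd × ΔC / F / S = 427.5 × 4.100 / 0.84 / 0.95 = 2196 mg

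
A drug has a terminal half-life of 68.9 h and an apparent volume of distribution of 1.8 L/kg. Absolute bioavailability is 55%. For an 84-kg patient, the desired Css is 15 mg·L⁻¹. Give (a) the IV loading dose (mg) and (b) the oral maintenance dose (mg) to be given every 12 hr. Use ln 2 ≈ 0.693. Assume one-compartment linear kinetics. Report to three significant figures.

Total Vd = 1.8 × 84 = 151.2 L
LD = Vd × C = 151.2 × 15 = 2268 mg
CL = 0.693 × Vd / t½ = 0.693 × 151.2 / 68.9 = 1.521 L/h
D = CL × Css × τ / F = 1.521 × 15 × 12 / 0.55 = 497.8 mg

(a) 2270 mg; (b) 498 mg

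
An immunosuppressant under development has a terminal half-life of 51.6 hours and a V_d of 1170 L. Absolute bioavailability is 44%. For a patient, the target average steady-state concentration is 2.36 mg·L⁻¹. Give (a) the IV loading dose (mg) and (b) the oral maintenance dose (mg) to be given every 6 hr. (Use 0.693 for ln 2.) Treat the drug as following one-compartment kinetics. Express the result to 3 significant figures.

LD = Vd × C = 1170 × 2.36 = 2761 mg
CL = 0.693 × Vd / t½ = 0.693 × 1170 / 51.6 = 15.71 L/h
D = CL × Css × τ / F = 15.71 × 2.36 × 6 / 0.44 = 505.6 mg

(a) 2760 mg; (b) 506 mg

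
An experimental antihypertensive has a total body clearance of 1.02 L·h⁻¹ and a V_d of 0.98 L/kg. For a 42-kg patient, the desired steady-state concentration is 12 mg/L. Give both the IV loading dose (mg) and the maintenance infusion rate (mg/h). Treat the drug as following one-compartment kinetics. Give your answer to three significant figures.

Vd = 0.98 L/kg × 42 kg = 41.16 L
LD = Vd · C_target = 41.16 × 12 = 493.9 mg
Maintenance: replace elimination → rate = CL × Css = 1.020 × 12 = 12.24 mg/h

(a) 494 mg; (b) 12.2 mg/h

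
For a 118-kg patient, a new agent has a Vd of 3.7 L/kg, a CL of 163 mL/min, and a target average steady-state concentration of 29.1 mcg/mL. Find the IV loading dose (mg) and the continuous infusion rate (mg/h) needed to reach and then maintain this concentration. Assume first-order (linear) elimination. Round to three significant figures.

Total Vd = 3.7 × 118 = 436.6 L
Loading: fill Vd to C_target → 436.6 L × 29.1 mg/L = 12710 mg
Convert clearance: 163 mL/min × 60 min/h ÷ 1000 mL/L = 9.780 L/h
Maintenance: replace elimination → rate = CL × Css = 9.780 × 29.1 = 284.6 mg/h

(a) 12700 mg; (b) 285 mg/h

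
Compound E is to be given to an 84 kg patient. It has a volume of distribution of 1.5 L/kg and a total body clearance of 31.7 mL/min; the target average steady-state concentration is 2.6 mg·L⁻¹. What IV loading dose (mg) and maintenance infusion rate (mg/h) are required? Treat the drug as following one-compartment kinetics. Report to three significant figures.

Vd = 1.5 L/kg × 84 kg = 126.0 L
Loading dose = Vd × C = 126.0 × 2.6 = 327.6 mg
Convert clearance: 31.7 mL/min × 60 min/h ÷ 1000 mL/L = 1.902 L/h
Maintenance infusion rate = CL × Css = 1.902 × 2.6 = 4.945 mg/h

(a) 328 mg; (b) 4.95 mg/h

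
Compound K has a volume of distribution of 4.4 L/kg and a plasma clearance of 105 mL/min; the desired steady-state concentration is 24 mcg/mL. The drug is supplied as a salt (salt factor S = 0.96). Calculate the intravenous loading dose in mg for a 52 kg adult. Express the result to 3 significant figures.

5720 mg

Vd(total) = 52 kg × 4.4 L/kg = 228.8 L
The loading dose fills Vd to the target concentration.
LD = Vd × C / S = 228.8 × 24.00 / 0.96 = 5720 mg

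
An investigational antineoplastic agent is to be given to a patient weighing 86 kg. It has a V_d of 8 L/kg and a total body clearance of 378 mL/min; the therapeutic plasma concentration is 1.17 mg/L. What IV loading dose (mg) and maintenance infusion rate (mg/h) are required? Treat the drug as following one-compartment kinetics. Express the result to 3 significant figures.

Vd(total) = 86 kg × 8 L/kg = 688.0 L
LD = Vd · C_target = 688.0 × 1.17 = 805.0 mg
CL = 378 mL/min = 378 × 0.06 = 22.68 L/h
Maintenance infusion rate = CL × Css = 22.68 × 1.17 = 26.54 mg/h

(a) 805 mg; (b) 26.5 mg/h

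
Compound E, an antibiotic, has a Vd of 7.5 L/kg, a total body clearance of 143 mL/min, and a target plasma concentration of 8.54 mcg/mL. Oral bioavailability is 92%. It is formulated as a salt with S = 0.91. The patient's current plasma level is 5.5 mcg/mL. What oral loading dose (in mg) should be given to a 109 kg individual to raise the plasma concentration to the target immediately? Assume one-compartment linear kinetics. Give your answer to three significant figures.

Total Vd = 7.5 × 109 = 817.5 L
Concentration deficit ΔC = 8.54 − 5.5 = 3.040 mg/L
LD = Vd × ΔC / F / S = 817.5 × 3.040 / 0.92 / 0.91 = 2968 mg

2970 mg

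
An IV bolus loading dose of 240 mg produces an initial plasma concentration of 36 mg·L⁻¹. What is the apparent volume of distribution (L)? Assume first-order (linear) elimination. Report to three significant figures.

6.67 L

Immediately after an IV bolus, C₀ = Dose / Vd, so Vd = Dose / C₀.
Vd = 240 / 36 = 6.667 L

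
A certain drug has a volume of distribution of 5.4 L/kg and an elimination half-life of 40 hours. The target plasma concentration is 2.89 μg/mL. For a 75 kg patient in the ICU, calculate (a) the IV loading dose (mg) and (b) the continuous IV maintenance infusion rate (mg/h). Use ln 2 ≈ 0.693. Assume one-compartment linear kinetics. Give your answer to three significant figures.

Total Vd = 5.4 × 75 = 405.0 L
LD = Vd × C = 405.0 × 2.89 = 1170 mg
CL = 0.693 × Vd / t½ = 0.693 × 405.0 / 40 = 7.017 L/h
Infusion rate = CL × Css = 7.017 × 2.89 = 20.28 mg/h

(a) 1170 mg; (b) 20.3 mg/h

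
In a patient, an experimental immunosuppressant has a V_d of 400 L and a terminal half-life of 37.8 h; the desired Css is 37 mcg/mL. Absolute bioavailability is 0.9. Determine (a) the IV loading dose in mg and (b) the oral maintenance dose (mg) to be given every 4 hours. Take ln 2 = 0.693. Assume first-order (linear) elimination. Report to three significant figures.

LD = Vd × C = 400.0 × 37 = 14800 mg
CL = 0.693 × Vd / t½ = 0.693 × 400.0 / 37.8 = 7.333 L/h
D = CL × Css × τ / F = 7.333 × 37 × 4 / 0.9 = 1206 mg

(a) 14800 mg; (b) 1210 mg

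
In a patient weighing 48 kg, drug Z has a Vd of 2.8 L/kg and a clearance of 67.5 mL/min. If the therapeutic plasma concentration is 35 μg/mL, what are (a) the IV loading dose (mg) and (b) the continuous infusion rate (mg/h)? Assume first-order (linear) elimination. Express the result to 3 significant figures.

(a) 4700 mg; (b) 142 mg/h

Total Vd = 2.8 × 48 = 134.4 L
Loading: fill Vd to C_target → 134.4 L × 35 mg/L = 4704 mg
Convert clearance: 67.5 mL/min × 60 min/h ÷ 1000 mL/L = 4.050 L/h
Maintenance infusion rate = CL × Css = 4.050 × 35 = 141.8 mg/h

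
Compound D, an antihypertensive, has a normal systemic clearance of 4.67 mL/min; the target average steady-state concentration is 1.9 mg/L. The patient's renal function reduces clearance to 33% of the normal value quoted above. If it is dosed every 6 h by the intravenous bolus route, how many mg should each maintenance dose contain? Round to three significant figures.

CL = 4.67 mL/min × 60/1000 = 0.2802 L/h
Patient clearance = 0.33 × 0.2802 = 0.09247 L/h
At steady state, dose per interval replaces the amount cleared in that interval: D/τ = CL·Css.
D = CL × Css × τ = 0.09247 × 1.9 × 6 = 1.054 mg

1.05 mg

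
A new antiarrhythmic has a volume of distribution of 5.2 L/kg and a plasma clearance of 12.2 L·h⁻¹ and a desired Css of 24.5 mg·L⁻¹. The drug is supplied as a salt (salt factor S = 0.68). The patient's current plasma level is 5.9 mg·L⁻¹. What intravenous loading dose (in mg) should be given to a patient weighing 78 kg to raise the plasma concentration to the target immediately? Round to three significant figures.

Vd(total) = 78 kg × 5.2 L/kg = 405.6 L
Concentration deficit ΔC = 24.5 − 5.9 = 18.60 mg/L
LD = Vd × ΔC / S = 405.6 × 18.60 / 0.68 = 11090 mg

11100 mg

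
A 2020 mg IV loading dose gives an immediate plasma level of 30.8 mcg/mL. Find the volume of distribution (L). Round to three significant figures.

Immediately after an IV bolus, C₀ = Dose / Vd, so Vd = Dose / C₀.
Vd = 2020 / 30.8 = 65.58 L

65.6 L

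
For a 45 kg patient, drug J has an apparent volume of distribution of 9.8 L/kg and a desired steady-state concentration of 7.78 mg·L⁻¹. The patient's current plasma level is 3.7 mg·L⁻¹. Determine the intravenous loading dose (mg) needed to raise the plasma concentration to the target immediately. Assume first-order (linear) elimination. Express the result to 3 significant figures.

1800 mg

Vd = 9.8 L/kg × 45 kg = 441.0 L
Concentration deficit ΔC = 7.78 − 3.7 = 4.080 mg/L
LD = Vd × ΔC = 441.0 × 4.080 = 1799 mg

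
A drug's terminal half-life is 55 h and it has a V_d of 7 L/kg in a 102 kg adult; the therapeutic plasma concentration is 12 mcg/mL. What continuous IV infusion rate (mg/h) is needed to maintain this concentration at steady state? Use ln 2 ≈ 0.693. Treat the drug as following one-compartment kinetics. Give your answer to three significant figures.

108 mg/h

Vd = 7 L/kg × 102 kg = 714.0 L
CL = 0.693 × Vd / t½ = 0.693 × 714.0 / 55 = 8.996 L/h
Infusion rate = CL × Css = 8.996 × 12 = 108.0 mg/h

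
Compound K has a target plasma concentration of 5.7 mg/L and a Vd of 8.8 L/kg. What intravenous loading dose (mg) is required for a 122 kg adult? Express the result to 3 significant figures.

6120 mg

Vd(total) = 122 kg × 8.8 L/kg = 1074 L
LD = Vd × C = 1074 × 5.700 = 6122 mg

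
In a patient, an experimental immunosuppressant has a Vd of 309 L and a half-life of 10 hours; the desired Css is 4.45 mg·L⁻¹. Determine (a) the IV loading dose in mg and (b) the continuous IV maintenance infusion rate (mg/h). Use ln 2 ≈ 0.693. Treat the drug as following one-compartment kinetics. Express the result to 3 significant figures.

LD = Vd × C = 309.0 × 4.45 = 1375 mg
CL = 0.693 × Vd / t½ = 0.693 × 309.0 / 10 = 21.41 L/h
Infusion rate = CL × Css = 21.41 × 4.45 = 95.27 mg/h

(a) 1380 mg; (b) 95.3 mg/h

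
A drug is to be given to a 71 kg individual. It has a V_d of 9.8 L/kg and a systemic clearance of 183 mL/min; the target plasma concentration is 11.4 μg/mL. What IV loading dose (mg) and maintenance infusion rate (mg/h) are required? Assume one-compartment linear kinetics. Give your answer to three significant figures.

Total Vd = 9.8 × 71 = 695.8 L
Loading dose = Vd × C = 695.8 × 11.4 = 7932 mg
Convert clearance: 183 mL/min × 60 min/h ÷ 1000 mL/L = 10.98 L/h
Maintenance infusion rate = CL × Css = 10.98 × 11.4 = 125.2 mg/h

(a) 7930 mg; (b) 125 mg/h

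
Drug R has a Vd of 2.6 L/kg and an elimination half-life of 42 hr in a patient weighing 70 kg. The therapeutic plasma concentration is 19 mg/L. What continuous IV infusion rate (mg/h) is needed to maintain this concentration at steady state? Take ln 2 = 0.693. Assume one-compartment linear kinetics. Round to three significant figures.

Vd = 2.6 L/kg × 70 kg = 182.0 L
CL = 0.693 × Vd / t½ = 0.693 × 182.0 / 42 = 3.003 L/h
Infusion rate = CL × Css = 3.003 × 19 = 57.06 mg/h

57.1 mg/h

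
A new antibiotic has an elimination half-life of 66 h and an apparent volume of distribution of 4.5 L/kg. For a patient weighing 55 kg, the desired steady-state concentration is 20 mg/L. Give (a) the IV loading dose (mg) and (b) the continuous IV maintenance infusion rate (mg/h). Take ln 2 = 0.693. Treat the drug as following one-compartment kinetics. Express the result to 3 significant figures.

Vd(total) = 55 kg × 4.5 L/kg = 247.5 L
LD = Vd × C = 247.5 × 20 = 4950 mg
CL = 0.693 × Vd / t½ = 0.693 × 247.5 / 66 = 2.599 L/h
Infusion rate = CL × Css = 2.599 × 20 = 51.98 mg/h

(a) 4950 mg; (b) 52.0 mg/h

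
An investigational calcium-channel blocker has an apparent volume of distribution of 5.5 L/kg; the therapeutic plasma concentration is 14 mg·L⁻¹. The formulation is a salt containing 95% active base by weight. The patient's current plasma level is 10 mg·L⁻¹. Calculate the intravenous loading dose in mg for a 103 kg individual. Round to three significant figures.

2390 mg

Vd(total) = 103 kg × 5.5 L/kg = 566.5 L
Concentration deficit ΔC = 14 − 10 = 4.000 mg/L
LD = Vd × ΔC / S = 566.5 × 4.000 / 0.95 = 2385 mg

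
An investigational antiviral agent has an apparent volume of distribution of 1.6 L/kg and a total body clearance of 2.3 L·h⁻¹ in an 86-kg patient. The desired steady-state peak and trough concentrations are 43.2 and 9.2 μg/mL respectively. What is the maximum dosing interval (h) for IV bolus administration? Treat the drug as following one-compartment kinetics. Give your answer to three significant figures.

Total Vd = 1.6 × 86 = 137.6 L
k = CL / Vd = 2.300 / 137.6 = 0.01672 h⁻¹
Between IV bolus doses, concentration decays as C = C₀·e^(−kτ), so C_peak/C_trough = e^(kτ).
τ_max = ln(C_peak/C_trough) / k = ln(43.2/9.2) / 0.01672 = 1.547 / 0.01672 = 92.52 h

92.5 h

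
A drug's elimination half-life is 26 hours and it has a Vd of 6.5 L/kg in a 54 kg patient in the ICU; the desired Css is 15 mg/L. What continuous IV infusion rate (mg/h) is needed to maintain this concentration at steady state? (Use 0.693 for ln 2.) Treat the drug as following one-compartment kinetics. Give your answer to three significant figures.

140 mg/h

Vd = 6.5 L/kg × 54 kg = 351.0 L
CL = ln 2 · Vd / t½ = 0.693 × 351.0 / 26 = 9.356 L/h
Infusion rate = CL × Css = 9.356 × 15 = 140.3 mg/h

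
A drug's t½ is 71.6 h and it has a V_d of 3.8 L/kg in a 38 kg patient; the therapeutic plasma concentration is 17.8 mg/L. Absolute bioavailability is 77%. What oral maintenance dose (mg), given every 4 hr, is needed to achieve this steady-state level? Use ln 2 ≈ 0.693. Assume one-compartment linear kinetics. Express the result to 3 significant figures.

Total Vd = 3.8 × 38 = 144.4 L
k = 0.693/71.6 = 0.009679 h⁻¹, so CL = k·Vd = 0.009679 × 144.4 = 1.398 L/h
D = CL × Css × τ / F = 1.398 × 17.8 × 4 / 0.77 = 129.3 mg

129 mg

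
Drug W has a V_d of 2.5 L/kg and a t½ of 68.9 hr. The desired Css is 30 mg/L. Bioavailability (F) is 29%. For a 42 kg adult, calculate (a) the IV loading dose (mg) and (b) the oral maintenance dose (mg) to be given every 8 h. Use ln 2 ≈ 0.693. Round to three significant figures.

(a) 3150 mg; (b) 874 mg

Total Vd = 2.5 × 42 = 105.0 L
LD = Vd × C = 105.0 × 30 = 3150 mg
CL = 0.693 × Vd / t½ = 0.693 × 105.0 / 68.9 = 1.056 L/h
D = CL × Css × τ / F = 1.056 × 30 × 8 / 0.29 = 873.9 mg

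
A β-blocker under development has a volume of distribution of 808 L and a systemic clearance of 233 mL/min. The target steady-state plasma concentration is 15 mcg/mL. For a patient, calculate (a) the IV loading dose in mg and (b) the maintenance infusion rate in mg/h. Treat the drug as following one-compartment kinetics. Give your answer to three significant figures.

(a) 12100 mg; (b) 210 mg/h

Loading: fill Vd to C_target → 808.0 L × 15 mg/L = 12120 mg
CL = 233 mL/min = 233 × 0.06 = 13.98 L/h
Maintenance: replace elimination → rate = CL × Css = 13.98 × 15 = 209.7 mg/h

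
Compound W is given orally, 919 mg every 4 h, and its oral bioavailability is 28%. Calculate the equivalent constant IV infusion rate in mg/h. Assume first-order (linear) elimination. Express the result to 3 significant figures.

Equivalent systemic input: infusion rate = F·D/τ.
Rate = 0.28 × 919 / 4 = 64.33 mg/h

64.3 mg/h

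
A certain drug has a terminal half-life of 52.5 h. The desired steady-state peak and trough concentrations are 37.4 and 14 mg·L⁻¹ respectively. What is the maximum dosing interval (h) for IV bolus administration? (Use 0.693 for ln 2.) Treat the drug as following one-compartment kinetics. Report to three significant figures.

74.4 h

k = 0.693 / t½ = 0.693 / 52.5 = 0.01320 h⁻¹
Between IV bolus doses, concentration decays as C = C₀·e^(−kτ), so C_peak/C_trough = e^(kτ).
τ_max = ln(C_peak/C_trough) / k = ln(37.4/14) / 0.01320 = 0.9826 / 0.01320 = 74.44 h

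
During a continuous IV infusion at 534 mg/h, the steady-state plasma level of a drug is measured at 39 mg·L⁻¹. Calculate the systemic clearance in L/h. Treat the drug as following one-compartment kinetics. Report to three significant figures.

13.7 L/h

At steady state, infusion rate = CL × Css, so CL = rate / Css.
CL = 534 / 39 = 13.69 L/h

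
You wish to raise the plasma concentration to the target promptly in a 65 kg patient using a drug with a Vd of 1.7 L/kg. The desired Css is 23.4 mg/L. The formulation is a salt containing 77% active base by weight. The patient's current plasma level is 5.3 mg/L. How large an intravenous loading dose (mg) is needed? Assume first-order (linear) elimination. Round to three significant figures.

2600 mg

Total Vd = 1.7 × 65 = 110.5 L
Concentration deficit ΔC = 23.4 − 5.3 = 18.10 mg/L
LD = Vd × ΔC / S = 110.5 × 18.10 / 0.77 = 2597 mg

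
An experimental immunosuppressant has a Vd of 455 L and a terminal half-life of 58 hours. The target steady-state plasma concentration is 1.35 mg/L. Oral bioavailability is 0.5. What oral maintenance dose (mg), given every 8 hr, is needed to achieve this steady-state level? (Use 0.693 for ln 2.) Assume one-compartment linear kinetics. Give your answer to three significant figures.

117 mg

k = 0.693/58 = 0.01195 h⁻¹, so CL = k·Vd = 0.01195 × 455.0 = 5.437 L/h
D = CL × Css × τ / F = 5.437 × 1.35 × 8 / 0.5 = 117.4 mg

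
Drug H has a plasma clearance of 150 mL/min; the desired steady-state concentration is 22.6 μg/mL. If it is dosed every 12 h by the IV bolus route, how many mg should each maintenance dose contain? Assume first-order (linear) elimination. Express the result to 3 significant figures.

2440 mg

CL = 150 mL/min = 150 × 0.06 = 9.000 L/h
D = CL × Css × τ = 9.000 × 22.6 × 12 = 2441 mg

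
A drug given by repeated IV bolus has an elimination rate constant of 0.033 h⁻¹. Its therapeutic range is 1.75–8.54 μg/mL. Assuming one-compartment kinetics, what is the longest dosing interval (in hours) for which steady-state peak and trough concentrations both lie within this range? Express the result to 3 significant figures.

Between IV bolus doses, concentration decays as C = C₀·e^(−kτ), so C_peak/C_trough = e^(kτ).
τ_max = ln(C_peak/C_trough) / k = ln(8.54/1.75) / 0.03300 = 1.585 / 0.03300 = 48.03 h

48.0 h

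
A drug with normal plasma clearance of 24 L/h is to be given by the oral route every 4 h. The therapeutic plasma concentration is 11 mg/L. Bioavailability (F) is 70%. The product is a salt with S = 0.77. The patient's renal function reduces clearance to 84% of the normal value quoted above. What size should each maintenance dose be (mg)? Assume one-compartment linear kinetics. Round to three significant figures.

Patient clearance = 0.84 × 24.00 = 20.16 L/h
At steady state, dose per interval replaces the amount cleared in that interval: F·S·D/τ = CL·Css.
D = CL × Css × τ / F / S = 20.16 × 11 × 4 / 0.7 / 0.77 = 1646 mg

1650 mg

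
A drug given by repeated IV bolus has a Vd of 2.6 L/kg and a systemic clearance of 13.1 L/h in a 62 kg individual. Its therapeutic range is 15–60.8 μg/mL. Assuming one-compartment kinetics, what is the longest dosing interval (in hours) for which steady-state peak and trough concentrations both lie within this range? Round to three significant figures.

17.2 h

Total Vd = 2.6 × 62 = 161.2 L
k = CL / Vd = 13.10 / 161.2 = 0.08127 h⁻¹
Between IV bolus doses, concentration decays as C = C₀·e^(−kτ), so C_peak/C_trough = e^(kτ).
τ_max = ln(C_peak/C_trough) / k = ln(60.8/15) / 0.08127 = 1.400 / 0.08127 = 17.23 h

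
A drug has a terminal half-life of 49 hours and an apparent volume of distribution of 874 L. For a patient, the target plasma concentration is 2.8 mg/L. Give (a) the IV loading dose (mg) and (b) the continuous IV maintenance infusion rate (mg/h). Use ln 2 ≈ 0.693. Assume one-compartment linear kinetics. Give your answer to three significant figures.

LD = Vd × C = 874.0 × 2.8 = 2447 mg
CL = 0.693 × Vd / t½ = 0.693 × 874.0 / 49 = 12.36 L/h
Infusion rate = CL × Css = 12.36 × 2.8 = 34.61 mg/h

(a) 2450 mg; (b) 34.6 mg/h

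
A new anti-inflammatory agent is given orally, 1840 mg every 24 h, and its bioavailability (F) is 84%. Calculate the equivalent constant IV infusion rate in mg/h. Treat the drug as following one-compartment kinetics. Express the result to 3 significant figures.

64.4 mg/h

Equivalent systemic input: infusion rate = F·D/τ.
Rate = 0.84 × 1840 / 24 = 64.40 mg/h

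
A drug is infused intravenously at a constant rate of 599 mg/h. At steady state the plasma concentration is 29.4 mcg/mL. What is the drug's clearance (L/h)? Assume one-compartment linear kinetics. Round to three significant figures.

20.4 L/h

At steady state, infusion rate = CL × Css, so CL = rate / Css.
CL = 599 / 29.4 = 20.37 L/h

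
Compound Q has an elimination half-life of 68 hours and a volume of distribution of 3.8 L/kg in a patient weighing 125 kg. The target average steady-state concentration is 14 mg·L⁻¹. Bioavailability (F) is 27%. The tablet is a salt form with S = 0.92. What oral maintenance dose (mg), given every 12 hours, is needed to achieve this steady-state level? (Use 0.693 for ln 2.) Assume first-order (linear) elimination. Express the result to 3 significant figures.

Vd(total) = 125 kg × 3.8 L/kg = 475.0 L
k = 0.693/68 = 0.01019 h⁻¹, so CL = k·Vd = 0.01019 × 475.0 = 4.840 L/h
D = CL × Css × τ / F / S = 4.840 × 14 × 12 / 0.27 / 0.92 = 3273 mg

3270 mg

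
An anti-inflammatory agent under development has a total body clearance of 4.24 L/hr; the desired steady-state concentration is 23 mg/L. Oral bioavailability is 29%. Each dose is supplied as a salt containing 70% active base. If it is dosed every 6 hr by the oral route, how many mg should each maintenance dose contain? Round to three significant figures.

2880 mg

D = CL × Css × τ / F / S = 4.240 × 23 × 6 / 0.29 / 0.7 = 2882 mg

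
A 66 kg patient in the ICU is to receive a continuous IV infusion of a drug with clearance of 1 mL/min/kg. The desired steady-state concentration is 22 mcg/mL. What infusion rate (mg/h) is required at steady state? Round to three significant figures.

CL = 1 mL/min/kg × 66 kg = 66.00 mL/min = 66.00 × 60/1000 = 3.960 L/h
Rate = CL × Css = 3.960 × 22 = 87.12 mg/h

87.1 mg/h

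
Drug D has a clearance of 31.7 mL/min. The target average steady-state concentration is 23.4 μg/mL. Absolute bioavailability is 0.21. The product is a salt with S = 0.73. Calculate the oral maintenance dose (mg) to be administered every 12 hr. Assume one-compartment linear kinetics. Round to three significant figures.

CL = 31.7 mL/min × 60/1000 = 1.902 L/h
D = CL × Css × τ / F / S = 1.902 × 23.4 × 12 / 0.21 / 0.73 = 3484 mg

3480 mg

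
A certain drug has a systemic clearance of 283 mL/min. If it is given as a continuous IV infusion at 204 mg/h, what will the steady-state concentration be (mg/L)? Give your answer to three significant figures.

12.0 mg/L

CL = 283 mL/min = 283 × 0.06 = 16.98 L/h
Css = rate / CL = 204 / 16.98 = 12.01 mg/L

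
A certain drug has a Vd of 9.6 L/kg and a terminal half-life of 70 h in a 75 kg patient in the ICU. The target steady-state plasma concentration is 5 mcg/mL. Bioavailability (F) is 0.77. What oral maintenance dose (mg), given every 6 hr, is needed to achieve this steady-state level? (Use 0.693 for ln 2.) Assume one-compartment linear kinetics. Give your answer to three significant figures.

Vd = 9.6 L/kg × 75 kg = 720.0 L
CL = ln 2 · Vd / t½ = 0.693 × 720.0 / 70 = 7.128 L/h
D = CL × Css × τ / F = 7.128 × 5 × 6 / 0.77 = 277.7 mg

278 mg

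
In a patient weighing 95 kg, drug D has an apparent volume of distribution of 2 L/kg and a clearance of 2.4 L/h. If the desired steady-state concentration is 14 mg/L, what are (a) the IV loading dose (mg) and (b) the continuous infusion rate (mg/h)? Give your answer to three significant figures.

(a) 2660 mg; (b) 33.6 mg/h

Vd = 2 L/kg × 95 kg = 190.0 L
LD = Vd · C_target = 190.0 × 14 = 2660 mg
Maintenance: replace elimination → rate = CL × Css = 2.400 × 14 = 33.60 mg/h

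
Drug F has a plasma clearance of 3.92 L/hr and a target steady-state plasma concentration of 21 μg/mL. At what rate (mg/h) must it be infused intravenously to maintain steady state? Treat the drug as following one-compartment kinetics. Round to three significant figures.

82.3 mg/h

Infusion rate = CL · Css = 3.920 L/h × 21 mg/L = 82.32 mg/h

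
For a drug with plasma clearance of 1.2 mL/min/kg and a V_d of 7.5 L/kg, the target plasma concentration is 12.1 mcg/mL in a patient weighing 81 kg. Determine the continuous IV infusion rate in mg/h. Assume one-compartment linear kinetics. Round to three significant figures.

CL = 1.2 mL/min/kg × 81 kg = 97.20 mL/min = 97.20 × 60/1000 = 5.832 L/h
R₀ = 5.832 × 12.1 = 70.57 mg/h

70.6 mg/h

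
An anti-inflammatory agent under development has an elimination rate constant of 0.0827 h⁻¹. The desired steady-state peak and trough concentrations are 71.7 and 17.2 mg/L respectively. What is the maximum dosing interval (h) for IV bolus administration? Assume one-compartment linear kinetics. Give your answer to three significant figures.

17.3 h

Between IV bolus doses, concentration decays as C = C₀·e^(−kτ), so C_peak/C_trough = e^(kτ).
τ_max = ln(C_peak/C_trough) / k = ln(71.7/17.2) / 0.08270 = 1.428 / 0.08270 = 17.27 h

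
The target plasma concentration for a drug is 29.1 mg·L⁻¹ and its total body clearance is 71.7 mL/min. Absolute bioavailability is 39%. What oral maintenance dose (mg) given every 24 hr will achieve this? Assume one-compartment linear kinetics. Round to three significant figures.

CL = 71.7 mL/min = 71.7 × 0.06 = 4.302 L/h
D = CL × Css × τ / F = 4.302 × 29.1 × 24 / 0.39 = 7704 mg

7700 mg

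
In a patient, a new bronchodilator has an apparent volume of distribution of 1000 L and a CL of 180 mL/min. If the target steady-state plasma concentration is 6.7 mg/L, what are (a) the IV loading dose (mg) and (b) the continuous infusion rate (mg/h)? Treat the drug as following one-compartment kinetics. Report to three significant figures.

(a) 6700 mg; (b) 72.4 mg/h

Loading: fill Vd to C_target → 1000 L × 6.7 mg/L = 6700 mg
CL = 180 mL/min × 60/1000 = 10.80 L/h
Maintenance infusion rate = CL × Css = 10.80 × 6.7 = 72.36 mg/h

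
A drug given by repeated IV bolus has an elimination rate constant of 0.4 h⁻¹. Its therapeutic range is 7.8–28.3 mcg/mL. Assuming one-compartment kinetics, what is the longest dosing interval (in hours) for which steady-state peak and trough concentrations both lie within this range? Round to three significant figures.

3.22 h

Between IV bolus doses, concentration decays as C = C₀·e^(−kτ), so C_peak/C_trough = e^(kτ).
τ_max = ln(C_peak/C_trough) / k = ln(28.3/7.8) / 0.4000 = 1.289 / 0.4000 = 3.223 h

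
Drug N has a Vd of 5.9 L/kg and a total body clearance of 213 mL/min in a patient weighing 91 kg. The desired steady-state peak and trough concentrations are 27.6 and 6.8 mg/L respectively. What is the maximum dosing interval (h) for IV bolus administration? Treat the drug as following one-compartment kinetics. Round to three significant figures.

Total Vd = 5.9 × 91 = 536.9 L
CL = 213 mL/min × 60/1000 = 12.78 L/h
k = CL / Vd = 12.78 / 536.9 = 0.02380 h⁻¹
Between IV bolus doses, concentration decays as C = C₀·e^(−kτ), so C_peak/C_trough = e^(kτ).
τ_max = ln(C_peak/C_trough) / k = ln(27.6/6.8) / 0.02380 = 1.401 / 0.02380 = 58.87 h

58.9 h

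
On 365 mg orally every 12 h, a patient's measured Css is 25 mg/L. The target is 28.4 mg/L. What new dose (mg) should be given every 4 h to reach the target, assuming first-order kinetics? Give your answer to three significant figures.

138 mg

For first-order elimination, Css ∝ F·D/(CL·τ); F and CL are unchanged, so Css ∝ D/τ.
D₂ = D₁ × (Css,target / Css,current) × (τ₂/τ₁) = 365 × (28.4/25) × (4/12) = 138.2 mg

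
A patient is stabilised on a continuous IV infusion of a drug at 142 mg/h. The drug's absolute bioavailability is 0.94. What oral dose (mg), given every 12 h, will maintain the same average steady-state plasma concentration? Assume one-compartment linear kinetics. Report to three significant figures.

To maintain the same Css, the systemic dosing rate must be unchanged: F·D/τ = infusion rate.
D = rate × τ / F = 142 × 12 / 0.94 = 1813 mg

1810 mg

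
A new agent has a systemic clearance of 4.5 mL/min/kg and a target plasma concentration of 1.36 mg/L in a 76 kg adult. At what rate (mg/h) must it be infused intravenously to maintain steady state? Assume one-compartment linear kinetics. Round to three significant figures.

CL = 4.5 mL/min/kg × 76 kg = 342.0 mL/min = 342.0 × 60/1000 = 20.52 L/h
At steady state, infusion rate equals elimination rate: rate in = CL × Css.
R₀ = 20.52 × 1.36 = 27.91 mg/h

27.9 mg/h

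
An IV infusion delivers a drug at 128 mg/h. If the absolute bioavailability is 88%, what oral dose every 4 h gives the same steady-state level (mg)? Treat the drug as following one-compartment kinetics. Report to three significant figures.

582 mg

To maintain the same Css, the systemic dosing rate must be unchanged: F·D/τ = infusion rate.
D = rate × τ / F = 128 × 4 / 0.88 = 581.8 mg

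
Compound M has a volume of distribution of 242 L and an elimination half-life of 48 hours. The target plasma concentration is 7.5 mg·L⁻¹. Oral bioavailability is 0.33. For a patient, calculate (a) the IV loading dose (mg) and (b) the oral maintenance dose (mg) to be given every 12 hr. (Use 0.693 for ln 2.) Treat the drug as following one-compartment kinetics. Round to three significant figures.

LD = Vd × C = 242.0 × 7.5 = 1815 mg
CL = 0.693 × Vd / t½ = 0.693 × 242.0 / 48 = 3.494 L/h
D = CL × Css × τ / F = 3.494 × 7.5 × 12 / 0.33 = 952.9 mg

(a) 1820 mg; (b) 953 mg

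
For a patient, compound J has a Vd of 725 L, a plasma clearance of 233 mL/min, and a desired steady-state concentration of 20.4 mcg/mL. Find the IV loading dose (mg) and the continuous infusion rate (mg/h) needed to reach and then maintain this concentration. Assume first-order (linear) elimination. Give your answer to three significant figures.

(a) 14800 mg; (b) 285 mg/h

LD = Vd · C_target = 725.0 × 20.4 = 14790 mg
Convert clearance: 233 mL/min × 60 min/h ÷ 1000 mL/L = 13.98 L/h
Maintenance infusion rate = CL × Css = 13.98 × 20.4 = 285.2 mg/h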